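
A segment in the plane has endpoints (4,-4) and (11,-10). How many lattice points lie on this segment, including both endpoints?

2

The number of lattice points on a segment between lattice points is gcd(|Δx|,|Δy|) + 1 = gcd(7,6) + 1 = 1 + 1 = 2.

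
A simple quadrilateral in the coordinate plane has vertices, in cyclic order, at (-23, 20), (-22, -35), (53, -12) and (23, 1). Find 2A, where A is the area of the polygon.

The shoelace formula gives twice the area as |((-23)·(-35) − (-22)·20) + ((-22)·(-12) − 53·(-35)) + (53·1 − 23·(-12)) + (23·20 − (-23)·1)| = 4176, so the area is 2088.

4176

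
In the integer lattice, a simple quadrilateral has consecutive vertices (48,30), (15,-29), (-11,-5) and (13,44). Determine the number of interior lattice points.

2184

Using the shoelace formula, 2A = |[48·(-29) − 15·30] + [15·(-5) − (-11)·(-29)] + [(-11)·44 − 13·(-5)] + [13·30 − 48·44]| = 4377, so the area is 4377/2.
Along each edge there are gcd(|Δx|,|Δy|)+1 lattice points, so counting each shared vertex once the boundary has gcd(33,59) + gcd(26,24) + gcd(24,49) + gcd(35,14) = 1+2+1+7 = 11.
Pick's theorem gives I = A − B/2 + 1 = 4377/2 − 11/2 + 1 = 2184.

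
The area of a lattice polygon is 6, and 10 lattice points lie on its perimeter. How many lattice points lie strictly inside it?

From Pick's theorem, I = A − B/2 + 1 = 6 − 10/2 + 1 = 2.

2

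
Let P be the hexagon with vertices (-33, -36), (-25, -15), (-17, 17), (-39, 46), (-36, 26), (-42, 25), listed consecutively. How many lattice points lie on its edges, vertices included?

13

The number of boundary lattice points is Σ gcd(|Δx|,|Δy|) = gcd(8,21) + gcd(8,32) + gcd(22,29) + gcd(3,20) + gcd(6,1) + gcd(9,61) = 1+8+1+1+1+1 = 13.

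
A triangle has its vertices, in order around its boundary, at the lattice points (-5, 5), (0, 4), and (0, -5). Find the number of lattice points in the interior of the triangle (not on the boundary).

16

The shoelace formula gives twice the area as |[(-5)·4 − 0·5] + [0·(-5) − 0·4] + [0·5 − (-5)·(-5)]| = 45, so the area is 45/2.
Summing gcd(|Δx|,|Δy|) over the edges gives the boundary count: gcd(5,1) + gcd(0,9) + gcd(5,10) = 1+9+5 = 15.
Pick's theorem gives I = A − B/2 + 1 = 45/2 − 15/2 + 1 = 16.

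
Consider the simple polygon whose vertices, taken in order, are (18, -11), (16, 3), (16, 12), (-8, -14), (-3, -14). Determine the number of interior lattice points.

By the shoelace formula, twice the signed area is |[18·3 − 16·(-11)] + [16·12 − 16·3] + [16·(-14) − (-8)·12] + [(-8)·(-14) − (-3)·(-14)] + [(-3)·(-11) − 18·(-14)]| = 601, so the area is 300.5.
The number of boundary lattice points is Σ gcd(|Δx|,|Δy|) = gcd(2,14) + gcd(0,9) + gcd(24,26) + gcd(5,0) + gcd(21,3) = 2+9+2+5+3 = 21.
Pick's theorem gives I = A − B/2 + 1 = 300.5 − 21/2 + 1 = 291.

291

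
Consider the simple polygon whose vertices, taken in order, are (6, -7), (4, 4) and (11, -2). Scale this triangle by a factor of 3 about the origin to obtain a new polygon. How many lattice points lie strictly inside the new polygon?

Using the shoelace formula, 2A = |(6·4 − 4·(-7)) + (4·(-2) − 11·4) + (11·(-7) − 6·(-2))| = 65, so the area is 65/2.
Summing gcd(|Δx|,|Δy|) over the edges gives the boundary count: gcd(2,11) + gcd(7,6) + gcd(5,5) = 1+1+5 = 7.
Scaling by 3 multiplies the area by 3² = 9 (so the new area is 292.5) and multiplies the boundary lattice-point count by 3, giving 21.
By Pick's theorem, the interior count of the dilated polygon is 292.5 − 21/2 + 1 = 283.

283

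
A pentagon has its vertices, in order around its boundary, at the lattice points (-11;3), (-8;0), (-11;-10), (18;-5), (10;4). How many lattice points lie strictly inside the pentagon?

Using the shoelace formula, 2A = |((-11)·0 − (-8)·3) + ((-8)·(-10) − (-11)·0) + ((-11)·(-5) − 18·(-10)) + (18·4 − 10·(-5)) + (10·3 − (-11)·4)| = 535, so the area is 267.5.
Summing gcd(|Δx|,|Δy|) over the edges gives the boundary count: gcd(3,3) + gcd(3,10) + gcd(29,5) + gcd(8,9) + gcd(21,1) = 3+1+1+1+1 = 7.
Pick's theorem gives I = A − B/2 + 1 = 267.5 − 7/2 + 1 = 265.

265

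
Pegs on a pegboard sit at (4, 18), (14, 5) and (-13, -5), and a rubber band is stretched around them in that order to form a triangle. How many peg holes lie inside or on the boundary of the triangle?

By the shoelace formula, twice the signed area is |[4·5 − 14·18] + [14·(-5) − (-13)·5] + [(-13)·18 − 4·(-5)]| = 451, so the area is 225.5.
Along each edge there are gcd(|Δx|,|Δy|)+1 lattice points, so counting each shared vertex once the boundary has gcd(10,13) + gcd(27,10) + gcd(17,23) = 1+1+1 = 3.
Pick's theorem gives I = A − B/2 + 1 = 225.5 − 3/2 + 1 = 225, so the closed region contains I + B = 225 + 3 = 228 lattice points.

228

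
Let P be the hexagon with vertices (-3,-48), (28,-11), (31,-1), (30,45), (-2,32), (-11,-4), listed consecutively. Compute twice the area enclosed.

5041

Using the shoelace formula, 2A = |[(-3)·(-11) − 28·(-48)] + [28·(-1) − 31·(-11)] + [31·45 − 30·(-1)] + [30·32 − (-2)·45] + [(-2)·(-4) − (-11)·32] + [(-11)·(-48) − (-3)·(-4)]| = 5041, so the area is 2520.5.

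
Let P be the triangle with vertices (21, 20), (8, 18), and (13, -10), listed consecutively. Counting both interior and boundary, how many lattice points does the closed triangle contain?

190

Using the shoelace formula, 2A = |[21·18 − 8·20] + [8·(-10) − 13·18] + [13·20 − 21·(-10)]| = 374, so the area is 187.
Along each edge there are gcd(|Δx|,|Δy|)+1 lattice points, so counting each shared vertex once the boundary has gcd(13,2) + gcd(5,28) + gcd(8,30) = 1+1+2 = 4.
Pick's theorem gives I = A − B/2 + 1 = 187 − 4/2 + 1 = 186, so the closed region contains I + B = 186 + 4 = 190 lattice points.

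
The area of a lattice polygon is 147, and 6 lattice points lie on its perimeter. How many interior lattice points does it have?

From Pick's theorem, I = A − B/2 + 1 = 147 − 6/2 + 1 = 145.

145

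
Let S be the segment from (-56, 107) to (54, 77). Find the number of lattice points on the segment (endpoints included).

11

The number of lattice points on a segment between lattice points is gcd(|Δx|,|Δy|) + 1 = gcd(110,30) + 1 = 10 + 1 = 11.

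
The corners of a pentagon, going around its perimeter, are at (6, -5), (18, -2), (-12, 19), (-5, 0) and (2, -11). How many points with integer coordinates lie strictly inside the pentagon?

297

Using the shoelace formula, 2A = |[6·(-2) − 18·(-5)] + [18·19 − (-12)·(-2)] + [(-12)·0 − (-5)·19] + [(-5)·(-11) − 2·0] + [2·(-5) − 6·(-11)]| = 602, so the area is 301.
The number of boundary lattice points is Σ gcd(|Δx|,|Δy|) = gcd(12,3) + gcd(30,21) + gcd(7,19) + gcd(7,11) + gcd(4,6) = 3+3+1+1+2 = 10.
By Pick's theorem A = I + B/2 − 1, so I = 301 − 10/2 + 1 = 297.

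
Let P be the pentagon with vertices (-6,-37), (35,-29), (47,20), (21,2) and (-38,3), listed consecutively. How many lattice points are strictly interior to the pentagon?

2379

By the shoelace formula, twice the signed area is |[(-6)·(-29) − 35·(-37)] + [35·20 − 47·(-29)] + [47·2 − 21·20] + [21·3 − (-38)·2] + [(-38)·(-37) − (-6)·3]| = 4769, so the area is 2384.5.
Summing gcd(|Δx|,|Δy|) over the edges gives the boundary count: gcd(41,8) + gcd(12,49) + gcd(26,18) + gcd(59,1) + gcd(32,40) = 1+1+2+1+8 = 13.
By Pick's theorem A = I + B/2 − 1, so I = 2384.5 − 13/2 + 1 = 2379.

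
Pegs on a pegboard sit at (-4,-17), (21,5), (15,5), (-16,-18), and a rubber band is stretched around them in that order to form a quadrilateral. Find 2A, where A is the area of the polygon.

Using the shoelace formula, 2A = |[(-4)·5 − 21·(-17)] + [21·5 − 15·5] + [15·(-18) − (-16)·5] + [(-16)·(-17) − (-4)·(-18)]| = 377, so the area is 188.5.

377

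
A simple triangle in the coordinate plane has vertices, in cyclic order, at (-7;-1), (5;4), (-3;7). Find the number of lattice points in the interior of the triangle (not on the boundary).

36

Using the shoelace formula, 2A = |((-7)·4 − 5·(-1)) + (5·7 − (-3)·4) + ((-3)·(-1) − (-7)·7)| = 76, so the area is 38.
The number of boundary lattice points is Σ gcd(|Δx|,|Δy|) = gcd(12,5) + gcd(8,3) + gcd(4,8) = 1+1+4 = 6.
Pick's theorem gives I = A − B/2 + 1 = 38 − 6/2 + 1 = 36.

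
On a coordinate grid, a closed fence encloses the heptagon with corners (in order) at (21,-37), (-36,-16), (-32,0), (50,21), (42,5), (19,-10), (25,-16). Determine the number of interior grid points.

Using the shoelace formula, 2A = |(21·(-16) − (-36)·(-37)) + ((-36)·0 − (-32)·(-16)) + ((-32)·21 − 50·0) + (50·5 − 42·21) + (42·(-10) − 19·5) + (19·(-16) − 25·(-10)) + (25·(-37) − 21·(-16))| = 4642, so the area is 2321.
Along each edge there are gcd(|Δx|,|Δy|)+1 lattice points, so counting each shared vertex once the boundary has gcd(57,21) + gcd(4,16) + gcd(82,21) + gcd(8,16) + gcd(23,15) + gcd(6,6) + gcd(4,21) = 3+4+1+8+1+6+1 = 24.
Pick's theorem gives I = A − B/2 + 1 = 2321 − 24/2 + 1 = 2310.

2310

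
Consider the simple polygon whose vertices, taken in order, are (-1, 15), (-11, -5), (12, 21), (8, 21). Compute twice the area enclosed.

Using the shoelace formula, 2A = |((-1)·(-5) − (-11)·15) + ((-11)·21 − 12·(-5)) + (12·21 − 8·21) + (8·15 − (-1)·21)| = 224, so the area is 112.

224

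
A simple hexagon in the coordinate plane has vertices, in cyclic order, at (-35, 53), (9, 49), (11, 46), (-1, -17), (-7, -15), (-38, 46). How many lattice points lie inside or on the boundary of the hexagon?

1936

Using the shoelace formula, 2A = |((-35)·49 − 9·53) + (9·46 − 11·49) + (11·(-17) − (-1)·46) + ((-1)·(-15) − (-7)·(-17)) + ((-7)·46 − (-38)·(-15)) + ((-38)·53 − (-35)·46)| = 3858, so the area is 1929.
Along each edge there are gcd(|Δx|,|Δy|)+1 lattice points, so counting each shared vertex once the boundary has gcd(44,4) + gcd(2,3) + gcd(12,63) + gcd(6,2) + gcd(31,61) + gcd(3,7) = 4+1+3+2+1+1 = 12.
Pick's theorem gives I = A − B/2 + 1 = 1929 − 12/2 + 1 = 1924, so the closed region contains I + B = 1924 + 12 = 1936 lattice points.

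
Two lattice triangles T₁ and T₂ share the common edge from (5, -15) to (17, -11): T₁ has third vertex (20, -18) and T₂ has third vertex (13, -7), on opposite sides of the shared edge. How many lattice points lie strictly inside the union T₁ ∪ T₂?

The union is the simple quadrilateral with vertices (5, -15), (20, -18), (17, -11), (13, -7) in order.
The shoelace formula gives twice the area as |[5·(-18) − 20·(-15)] + [20·(-11) − 17·(-18)] + [17·(-7) − 13·(-11)] + [13·(-15) − 5·(-7)]| = 160, so the area is 80.
Along each edge there are gcd(|Δx|,|Δy|)+1 lattice points, so counting each shared vertex once the boundary has gcd(15,3) + gcd(3,7) + gcd(4,4) + gcd(8,8) = 3+1+4+8 = 16.
By Pick's theorem I = A − B/2 + 1 = 80 − 16/2 + 1 = 73.

73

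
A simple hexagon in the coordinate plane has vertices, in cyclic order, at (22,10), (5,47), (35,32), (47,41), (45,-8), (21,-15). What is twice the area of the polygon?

2758

By the shoelace formula, twice the signed area is |(22·47 − 5·10) + (5·32 − 35·47) + (35·41 − 47·32) + (47·(-8) − 45·41) + (45·(-15) − 21·(-8)) + (21·10 − 22·(-15))| = 2758, so the area is 1379.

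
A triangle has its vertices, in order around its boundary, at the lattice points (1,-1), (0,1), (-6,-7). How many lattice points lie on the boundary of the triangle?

Along each edge there are gcd(|Δx|,|Δy|)+1 lattice points, so counting each shared vertex once the boundary has gcd(1,2) + gcd(6,8) + gcd(7,6) = 1+2+1 = 4.

4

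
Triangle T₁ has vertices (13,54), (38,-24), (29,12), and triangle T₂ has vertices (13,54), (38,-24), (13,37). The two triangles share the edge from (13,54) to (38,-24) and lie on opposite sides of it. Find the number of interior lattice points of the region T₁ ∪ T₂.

The union is the simple quadrilateral with vertices (13,54), (29,12), (38,-24), (13,37) in order.
The shoelace formula gives twice the area as |[13·12 − 29·54] + [29·(-24) − 38·12] + [38·37 − 13·(-24)] + [13·54 − 13·37]| = 623, so the area is 311.5.
Along each edge there are gcd(|Δx|,|Δy|)+1 lattice points, so counting each shared vertex once the boundary has gcd(16,42) + gcd(9,36) + gcd(25,61) + gcd(0,17) = 2+9+1+17 = 29.
By Pick's theorem I = A − B/2 + 1 = 311.5 − 29/2 + 1 = 298.

298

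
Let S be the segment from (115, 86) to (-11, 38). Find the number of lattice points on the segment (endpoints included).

The number of lattice points on a segment between lattice points is gcd(|Δx|,|Δy|) + 1 = gcd(126,48) + 1 = 6 + 1 = 7.

7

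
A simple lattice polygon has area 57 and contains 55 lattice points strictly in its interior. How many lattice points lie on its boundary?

Pick's theorem gives A = I + B/2 − 1, so B = 2(A − I + 1) = 2(57 − 55 + 1) = 6.

6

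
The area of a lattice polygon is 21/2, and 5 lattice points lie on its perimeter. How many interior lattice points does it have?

From Pick's theorem, I = A − B/2 + 1 = 21/2 − 5/2 + 1 = 9.

9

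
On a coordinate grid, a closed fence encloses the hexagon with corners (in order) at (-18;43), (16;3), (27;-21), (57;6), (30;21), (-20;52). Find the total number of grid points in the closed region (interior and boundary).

By the shoelace formula, twice the signed area is |[(-18)·3 − 16·43] + [16·(-21) − 27·3] + [27·6 − 57·(-21)] + [57·21 − 30·6] + [30·52 − (-20)·21] + [(-20)·43 − (-18)·52]| = 3273, so the area is 3273/2.
The number of boundary lattice points is Σ gcd(|Δx|,|Δy|) = gcd(34,40) + gcd(11,24) + gcd(30,27) + gcd(27,15) + gcd(50,31) + gcd(2,9) = 2+1+3+3+1+1 = 11.
Pick's theorem gives I = A − B/2 + 1 = 3273/2 − 11/2 + 1 = 1632, so the closed region contains I + B = 1632 + 11 = 1643 lattice points.

1643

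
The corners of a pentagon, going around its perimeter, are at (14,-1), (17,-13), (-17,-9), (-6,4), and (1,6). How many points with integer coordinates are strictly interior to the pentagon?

Using the shoelace formula, 2A = |[14·(-13) − 17·(-1)] + [17·(-9) − (-17)·(-13)] + [(-17)·4 − (-6)·(-9)] + [(-6)·6 − 1·4] + [1·(-1) − 14·6]| = 786, so the area is 393.
Along each edge there are gcd(|Δx|,|Δy|)+1 lattice points, so counting each shared vertex once the boundary has gcd(3,12) + gcd(34,4) + gcd(11,13) + gcd(7,2) + gcd(13,7) = 3+2+1+1+1 = 8.
Pick's theorem gives I = A − B/2 + 1 = 393 − 8/2 + 1 = 390.

390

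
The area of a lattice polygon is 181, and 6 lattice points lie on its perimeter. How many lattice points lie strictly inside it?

179

From Pick's theorem, I = A − B/2 + 1 = 181 − 6/2 + 1 = 179.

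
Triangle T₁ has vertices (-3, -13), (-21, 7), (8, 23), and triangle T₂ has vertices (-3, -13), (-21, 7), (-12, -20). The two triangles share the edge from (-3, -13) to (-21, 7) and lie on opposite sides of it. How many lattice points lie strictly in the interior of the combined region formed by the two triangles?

582

The union is the simple quadrilateral with vertices (-3, -13), (8, 23), (-21, 7), (-12, -20) in order.
The shoelace formula gives twice the area as |((-3)·23 − 8·(-13)) + (8·7 − (-21)·23) + ((-21)·(-20) − (-12)·7) + ((-12)·(-13) − (-3)·(-20))| = 1174, so the area is 587.
Along each edge there are gcd(|Δx|,|Δy|)+1 lattice points, so counting each shared vertex once the boundary has gcd(11,36) + gcd(29,16) + gcd(9,27) + gcd(9,7) = 1+1+9+1 = 12.
By Pick's theorem I = A − B/2 + 1 = 587 − 12/2 + 1 = 582.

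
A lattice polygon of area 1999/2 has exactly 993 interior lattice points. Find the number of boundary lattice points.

Pick's theorem gives A = I + B/2 − 1, so B = 2(A − I + 1) = 2(1999/2 − 993 + 1) = 15.

15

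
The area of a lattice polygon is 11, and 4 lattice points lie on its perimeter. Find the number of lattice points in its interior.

From Pick's theorem, I = A − B/2 + 1 = 11 − 4/2 + 1 = 10.

10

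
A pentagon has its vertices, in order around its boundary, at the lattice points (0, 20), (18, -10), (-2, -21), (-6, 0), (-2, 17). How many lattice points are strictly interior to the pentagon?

509

By the shoelace formula, twice the signed area is |(0·(-10) − 18·20) + (18·(-21) − (-2)·(-10)) + ((-2)·0 − (-6)·(-21)) + ((-6)·17 − (-2)·0) + ((-2)·20 − 0·17)| = 1026, so the area is 513.
Along each edge there are gcd(|Δx|,|Δy|)+1 lattice points, so counting each shared vertex once the boundary has gcd(18,30) + gcd(20,11) + gcd(4,21) + gcd(4,17) + gcd(2,3) = 6+1+1+1+1 = 10.
By Pick's theorem A = I + B/2 − 1, so I = 513 − 10/2 + 1 = 509.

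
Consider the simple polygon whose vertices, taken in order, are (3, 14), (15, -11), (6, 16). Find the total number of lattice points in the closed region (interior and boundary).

56

By the shoelace formula, twice the signed area is |(3·(-11) − 15·14) + (15·16 − 6·(-11)) + (6·14 − 3·16)| = 99, so the area is 99/2.
Along each edge there are gcd(|Δx|,|Δy|)+1 lattice points, so counting each shared vertex once the boundary has gcd(12,25) + gcd(9,27) + gcd(3,2) = 1+9+1 = 11.
Pick's theorem gives I = A − B/2 + 1 = 99/2 − 11/2 + 1 = 45, so the closed region contains I + B = 45 + 11 = 56 lattice points.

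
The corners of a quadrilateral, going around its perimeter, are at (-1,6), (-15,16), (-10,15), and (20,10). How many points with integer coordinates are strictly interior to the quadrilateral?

127

By the shoelace formula, twice the signed area is |((-1)·16 − (-15)·6) + ((-15)·15 − (-10)·16) + ((-10)·10 − 20·15) + (20·6 − (-1)·10)| = 261, so the area is 130.5.
Summing gcd(|Δx|,|Δy|) over the edges gives the boundary count: gcd(14,10) + gcd(5,1) + gcd(30,5) + gcd(21,4) = 2+1+5+1 = 9.
Pick's theorem gives I = A − B/2 + 1 = 130.5 − 9/2 + 1 = 127.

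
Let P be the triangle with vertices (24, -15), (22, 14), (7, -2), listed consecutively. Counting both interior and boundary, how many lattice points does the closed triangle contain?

236

The shoelace formula gives twice the area as |[24·14 − 22·(-15)] + [22·(-2) − 7·14] + [7·(-15) − 24·(-2)]| = 467, so the area is 467/2.
Summing gcd(|Δx|,|Δy|) over the edges gives the boundary count: gcd(2,29) + gcd(15,16) + gcd(17,13) = 1+1+1 = 3.
Pick's theorem gives I = A − B/2 + 1 = 467/2 − 3/2 + 1 = 233, so the closed region contains I + B = 233 + 3 = 236 lattice points.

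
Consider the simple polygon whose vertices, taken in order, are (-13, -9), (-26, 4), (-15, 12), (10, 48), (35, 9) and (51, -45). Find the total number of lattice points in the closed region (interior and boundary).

Using the shoelace formula, 2A = |[(-13)·4 − (-26)·(-9)] + [(-26)·12 − (-15)·4] + [(-15)·48 − 10·12] + [10·9 − 35·48] + [35·(-45) − 51·9] + [51·(-9) − (-13)·(-45)]| = 6046, so the area is 3023.
The number of boundary lattice points is Σ gcd(|Δx|,|Δy|) = gcd(13,13) + gcd(11,8) + gcd(25,36) + gcd(25,39) + gcd(16,54) + gcd(64,36) = 13+1+1+1+2+4 = 22.
Pick's theorem gives I = A − B/2 + 1 = 3023 − 22/2 + 1 = 3013, so the closed region contains I + B = 3013 + 22 = 3035 lattice points.

3035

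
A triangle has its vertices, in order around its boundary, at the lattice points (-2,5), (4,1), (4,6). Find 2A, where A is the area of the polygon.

30

By the shoelace formula, twice the signed area is |[(-2)·1 − 4·5] + [4·6 − 4·1] + [4·5 − (-2)·6]| = 30, so the area is 15.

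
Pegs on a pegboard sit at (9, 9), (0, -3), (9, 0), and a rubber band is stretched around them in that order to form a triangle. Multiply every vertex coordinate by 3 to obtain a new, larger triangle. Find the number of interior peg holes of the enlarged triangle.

343

Using the shoelace formula, 2A = |(9·(-3) − 0·9) + (0·0 − 9·(-3)) + (9·9 − 9·0)| = 81, so the area is 81/2.
Along each edge there are gcd(|Δx|,|Δy|)+1 lattice points, so counting each shared vertex once the boundary has gcd(9,12) + gcd(9,3) + gcd(0,9) = 3+3+9 = 15.
Scaling by 3 multiplies the area by 3² = 9 (so the new area is 364.5) and multiplies the boundary lattice-point count by 3, giving 45.
By Pick's theorem, the interior count of the dilated polygon is 364.5 − 45/2 + 1 = 343.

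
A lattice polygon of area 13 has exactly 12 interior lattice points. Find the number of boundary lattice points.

Pick's theorem gives A = I + B/2 − 1, so B = 2(A − I + 1) = 2(13 − 12 + 1) = 4.

4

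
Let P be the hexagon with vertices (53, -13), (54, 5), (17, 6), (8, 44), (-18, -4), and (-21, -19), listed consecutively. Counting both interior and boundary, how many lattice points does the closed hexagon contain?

By the shoelace formula, twice the signed area is |(53·5 − 54·(-13)) + (54·6 − 17·5) + (17·44 − 8·6) + (8·(-4) − (-18)·44) + ((-18)·(-19) − (-21)·(-4)) + ((-21)·(-13) − 53·(-19))| = 4204, so the area is 2102.
Along each edge there are gcd(|Δx|,|Δy|)+1 lattice points, so counting each shared vertex once the boundary has gcd(1,18) + gcd(37,1) + gcd(9,38) + gcd(26,48) + gcd(3,15) + gcd(74,6) = 1+1+1+2+3+2 = 10.
Pick's theorem gives I = A − B/2 + 1 = 2102 − 10/2 + 1 = 2098, so the closed region contains I + B = 2098 + 10 = 2108 lattice points.

2108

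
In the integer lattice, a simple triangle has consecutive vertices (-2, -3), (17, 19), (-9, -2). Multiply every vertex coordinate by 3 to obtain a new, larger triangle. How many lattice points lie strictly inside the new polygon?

775

By the shoelace formula, twice the signed area is |((-2)·19 − 17·(-3)) + (17·(-2) − (-9)·19) + ((-9)·(-3) − (-2)·(-2))| = 173, so the area is 86.5.
The number of boundary lattice points is Σ gcd(|Δx|,|Δy|) = gcd(19,22) + gcd(26,21) + gcd(7,1) = 1+1+1 = 3.
Scaling by 3 multiplies the area by 3² = 9 (so the new area is 778.5) and multiplies the boundary lattice-point count by 3, giving 9.
By Pick's theorem, the interior count of the dilated polygon is 778.5 − 9/2 + 1 = 775.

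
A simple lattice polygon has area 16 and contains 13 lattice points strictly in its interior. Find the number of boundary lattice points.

8

Pick's theorem gives A = I + B/2 − 1, so B = 2(A − I + 1) = 2(16 − 13 + 1) = 8.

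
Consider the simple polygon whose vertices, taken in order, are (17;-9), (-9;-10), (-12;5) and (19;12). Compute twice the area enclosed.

The shoelace formula gives twice the area as |[17·(-10) − (-9)·(-9)] + [(-9)·5 − (-12)·(-10)] + [(-12)·12 − 19·5] + [19·(-9) − 17·12]| = 1030, so the area is 515.

1030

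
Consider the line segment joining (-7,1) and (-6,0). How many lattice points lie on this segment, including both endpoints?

The number of lattice points on a segment between lattice points is gcd(|Δx|,|Δy|) + 1 = gcd(1,1) + 1 = 1 + 1 = 2.

2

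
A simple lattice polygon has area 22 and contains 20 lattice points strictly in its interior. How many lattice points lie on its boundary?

Pick's theorem gives A = I + B/2 − 1, so B = 2(A − I + 1) = 2(22 − 20 + 1) = 6.

6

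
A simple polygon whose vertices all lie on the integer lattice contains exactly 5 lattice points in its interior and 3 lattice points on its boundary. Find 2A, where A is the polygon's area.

Pick's theorem states A = I + B/2 − 1, so A = 5 + 3/2 − 1 = 11/2.
Hence 2A = 11.

11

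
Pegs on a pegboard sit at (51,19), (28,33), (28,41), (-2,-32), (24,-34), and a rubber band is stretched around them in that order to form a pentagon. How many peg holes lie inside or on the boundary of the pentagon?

1801

Using the shoelace formula, 2A = |[51·33 − 28·19] + [28·41 − 28·33] + [28·(-32) − (-2)·41] + [(-2)·(-34) − 24·(-32)] + [24·19 − 51·(-34)]| = 3587, so the area is 1793.5.
The number of boundary lattice points is Σ gcd(|Δx|,|Δy|) = gcd(23,14) + gcd(0,8) + gcd(30,73) + gcd(26,2) + gcd(27,53) = 1+8+1+2+1 = 13.
Pick's theorem gives I = A − B/2 + 1 = 1793.5 − 13/2 + 1 = 1788, so the closed region contains I + B = 1788 + 13 = 1801 lattice points.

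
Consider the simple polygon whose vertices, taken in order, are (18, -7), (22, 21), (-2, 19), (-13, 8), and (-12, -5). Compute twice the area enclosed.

By the shoelace formula, twice the signed area is |[18·21 − 22·(-7)] + [22·19 − (-2)·21] + [(-2)·8 − (-13)·19] + [(-13)·(-5) − (-12)·8] + [(-12)·(-7) − 18·(-5)]| = 1558, so the area is 779.

1558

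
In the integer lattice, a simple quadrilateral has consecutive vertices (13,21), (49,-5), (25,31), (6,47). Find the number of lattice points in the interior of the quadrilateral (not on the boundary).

The shoelace formula gives twice the area as |[13·(-5) − 49·21] + [49·31 − 25·(-5)] + [25·47 − 6·31] + [6·21 − 13·47]| = 1054, so the area is 527.
The number of boundary lattice points is Σ gcd(|Δx|,|Δy|) = gcd(36,26) + gcd(24,36) + gcd(19,16) + gcd(7,26) = 2+12+1+1 = 16.
By Pick's theorem A = I + B/2 − 1, so I = 527 − 16/2 + 1 = 520.

520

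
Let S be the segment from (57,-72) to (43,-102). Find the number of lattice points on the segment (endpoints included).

3

The number of lattice points on a segment between lattice points is gcd(|Δx|,|Δy|) + 1 = gcd(14,30) + 1 = 2 + 1 = 3.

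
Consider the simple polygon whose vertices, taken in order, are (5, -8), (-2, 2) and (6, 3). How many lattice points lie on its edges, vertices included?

3

Along each edge there are gcd(|Δx|,|Δy|)+1 lattice points, so counting each shared vertex once the boundary has gcd(7,10) + gcd(8,1) + gcd(1,11) = 1+1+1 = 3.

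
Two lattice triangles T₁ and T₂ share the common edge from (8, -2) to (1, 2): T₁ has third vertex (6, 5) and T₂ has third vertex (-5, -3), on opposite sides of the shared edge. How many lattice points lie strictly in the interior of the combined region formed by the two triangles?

49

The union is the simple quadrilateral with vertices (8, -2), (6, 5), (1, 2), (-5, -3) in order.
The shoelace formula gives twice the area as |(8·5 − 6·(-2)) + (6·2 − 1·5) + (1·(-3) − (-5)·2) + ((-5)·(-2) − 8·(-3))| = 100, so the area is 50.
The number of boundary lattice points is Σ gcd(|Δx|,|Δy|) = gcd(2,7) + gcd(5,3) + gcd(6,5) + gcd(13,1) = 1+1+1+1 = 4.
By Pick's theorem I = A − B/2 + 1 = 50 − 4/2 + 1 = 49.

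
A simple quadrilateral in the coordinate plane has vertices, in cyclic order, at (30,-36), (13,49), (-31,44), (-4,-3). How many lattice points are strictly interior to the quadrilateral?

Using the shoelace formula, 2A = |[30·49 − 13·(-36)] + [13·44 − (-31)·49] + [(-31)·(-3) − (-4)·44] + [(-4)·(-36) − 30·(-3)]| = 4532, so the area is 2266.
The number of boundary lattice points is Σ gcd(|Δx|,|Δy|) = gcd(17,85) + gcd(44,5) + gcd(27,47) + gcd(34,33) = 17+1+1+1 = 20.
By Pick's theorem A = I + B/2 − 1, so I = 2266 − 20/2 + 1 = 2257.

2257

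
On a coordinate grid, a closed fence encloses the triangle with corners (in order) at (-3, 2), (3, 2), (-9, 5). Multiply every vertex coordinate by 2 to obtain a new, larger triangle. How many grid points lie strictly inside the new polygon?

25

Using the shoelace formula, 2A = |((-3)·2 − 3·2) + (3·5 − (-9)·2) + ((-9)·2 − (-3)·5)| = 18, so the area is 9.
Summing gcd(|Δx|,|Δy|) over the edges gives the boundary count: gcd(6,0) + gcd(12,3) + gcd(6,3) = 6+3+3 = 12.
Scaling by 2 multiplies the area by 2² = 4 (so the new area is 36) and multiplies the boundary lattice-point count by 2, giving 24.
By Pick's theorem, the interior count of the dilated polygon is 36 − 24/2 + 1 = 25.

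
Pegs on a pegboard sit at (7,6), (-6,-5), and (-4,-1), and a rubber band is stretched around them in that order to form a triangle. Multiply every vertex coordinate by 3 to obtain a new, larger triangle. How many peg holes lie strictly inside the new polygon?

130

By the shoelace formula, twice the signed area is |[7·(-5) − (-6)·6] + [(-6)·(-1) − (-4)·(-5)] + [(-4)·6 − 7·(-1)]| = 30, so the area is 15.
The number of boundary lattice points is Σ gcd(|Δx|,|Δy|) = gcd(13,11) + gcd(2,4) + gcd(11,7) = 1+2+1 = 4.
Scaling by 3 multiplies the area by 3² = 9 (so the new area is 135) and multiplies the boundary lattice-point count by 3, giving 12.
By Pick's theorem, the interior count of the dilated polygon is 135 − 12/2 + 1 = 130.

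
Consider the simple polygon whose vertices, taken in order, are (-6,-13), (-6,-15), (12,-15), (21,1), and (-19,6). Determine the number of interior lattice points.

506

The shoelace formula gives twice the area as |[(-6)·(-15) − (-6)·(-13)] + [(-6)·(-15) − 12·(-15)] + [12·1 − 21·(-15)] + [21·6 − (-19)·1] + [(-19)·(-13) − (-6)·6]| = 1037, so the area is 1037/2.
The number of boundary lattice points is Σ gcd(|Δx|,|Δy|) = gcd(0,2) + gcd(18,0) + gcd(9,16) + gcd(40,5) + gcd(13,19) = 2+18+1+5+1 = 27.
By Pick's theorem A = I + B/2 − 1, so I = 1037/2 − 27/2 + 1 = 506.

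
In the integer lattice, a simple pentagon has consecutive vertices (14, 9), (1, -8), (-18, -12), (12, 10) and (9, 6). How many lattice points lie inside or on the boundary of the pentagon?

The shoelace formula gives twice the area as |(14·(-8) − 1·9) + (1·(-12) − (-18)·(-8)) + ((-18)·10 − 12·(-12)) + (12·6 − 9·10) + (9·9 − 14·6)| = 334, so the area is 167.
Summing gcd(|Δx|,|Δy|) over the edges gives the boundary count: gcd(13,17) + gcd(19,4) + gcd(30,22) + gcd(3,4) + gcd(5,3) = 1+1+2+1+1 = 6.
Pick's theorem gives I = A − B/2 + 1 = 167 − 6/2 + 1 = 165, so the closed region contains I + B = 165 + 6 = 171 lattice points.

171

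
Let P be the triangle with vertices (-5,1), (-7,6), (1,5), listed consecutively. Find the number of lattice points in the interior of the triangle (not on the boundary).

18

By the shoelace formula, twice the signed area is |((-5)·6 − (-7)·1) + ((-7)·5 − 1·6) + (1·1 − (-5)·5)| = 38, so the area is 19.
Summing gcd(|Δx|,|Δy|) over the edges gives the boundary count: gcd(2,5) + gcd(8,1) + gcd(6,4) = 1+1+2 = 4.
Pick's theorem gives I = A − B/2 + 1 = 19 − 4/2 + 1 = 18.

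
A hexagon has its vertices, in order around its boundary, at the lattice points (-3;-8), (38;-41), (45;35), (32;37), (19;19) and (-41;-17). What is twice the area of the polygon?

The shoelace formula gives twice the area as |((-3)·(-41) − 38·(-8)) + (38·35 − 45·(-41)) + (45·37 − 32·35) + (32·19 − 19·37) + (19·(-17) − (-41)·19) + ((-41)·(-8) − (-3)·(-17))| = 4785, so the area is 2392.5.

4785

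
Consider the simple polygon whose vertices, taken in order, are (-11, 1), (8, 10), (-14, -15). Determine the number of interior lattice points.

Using the shoelace formula, 2A = |[(-11)·10 − 8·1] + [8·(-15) − (-14)·10] + [(-14)·1 − (-11)·(-15)]| = 277, so the area is 138.5.
Along each edge there are gcd(|Δx|,|Δy|)+1 lattice points, so counting each shared vertex once the boundary has gcd(19,9) + gcd(22,25) + gcd(3,16) = 1+1+1 = 3.
By Pick's theorem A = I + B/2 − 1, so I = 138.5 − 3/2 + 1 = 138.

138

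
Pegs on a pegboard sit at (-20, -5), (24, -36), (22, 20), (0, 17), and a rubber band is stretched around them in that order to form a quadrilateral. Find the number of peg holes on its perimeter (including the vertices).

6

The number of boundary lattice points is Σ gcd(|Δx|,|Δy|) = gcd(44,31) + gcd(2,56) + gcd(22,3) + gcd(20,22) = 1+2+1+2 = 6.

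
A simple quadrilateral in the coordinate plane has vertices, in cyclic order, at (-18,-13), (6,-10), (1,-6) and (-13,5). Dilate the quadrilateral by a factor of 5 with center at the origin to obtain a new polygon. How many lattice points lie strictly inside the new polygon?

By the shoelace formula, twice the signed area is |((-18)·(-10) − 6·(-13)) + (6·(-6) − 1·(-10)) + (1·5 − (-13)·(-6)) + ((-13)·(-13) − (-18)·5)| = 418, so the area is 209.
Along each edge there are gcd(|Δx|,|Δy|)+1 lattice points, so counting each shared vertex once the boundary has gcd(24,3) + gcd(5,4) + gcd(14,11) + gcd(5,18) = 3+1+1+1 = 6.
Scaling by 5 multiplies the area by 5² = 25 (so the new area is 5225) and multiplies the boundary lattice-point count by 5, giving 30.
By Pick's theorem, the interior count of the dilated polygon is 5225 − 30/2 + 1 = 5211.

5211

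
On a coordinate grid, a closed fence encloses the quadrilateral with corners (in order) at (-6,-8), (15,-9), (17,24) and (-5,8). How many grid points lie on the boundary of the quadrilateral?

Summing gcd(|Δx|,|Δy|) over the edges gives the boundary count: gcd(21,1) + gcd(2,33) + gcd(22,16) + gcd(1,16) = 1+1+2+1 = 5.

5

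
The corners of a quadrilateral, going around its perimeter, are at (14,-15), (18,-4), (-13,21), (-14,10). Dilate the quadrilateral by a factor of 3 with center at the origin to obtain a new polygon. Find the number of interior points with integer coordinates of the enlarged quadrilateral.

3478

Using the shoelace formula, 2A = |(14·(-4) − 18·(-15)) + (18·21 − (-13)·(-4)) + ((-13)·10 − (-14)·21) + ((-14)·(-15) − 14·10)| = 774, so the area is 387.
Along each edge there are gcd(|Δx|,|Δy|)+1 lattice points, so counting each shared vertex once the boundary has gcd(4,11) + gcd(31,25) + gcd(1,11) + gcd(28,25) = 1+1+1+1 = 4.
Scaling by 3 multiplies the area by 3² = 9 (so the new area is 3483) and multiplies the boundary lattice-point count by 3, giving 12.
By Pick's theorem, the interior count of the dilated polygon is 3483 − 12/2 + 1 = 3478.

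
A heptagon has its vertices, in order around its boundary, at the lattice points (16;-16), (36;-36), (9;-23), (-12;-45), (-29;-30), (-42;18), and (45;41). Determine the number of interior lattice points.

By the shoelace formula, twice the signed area is |(16·(-36) − 36·(-16)) + (36·(-23) − 9·(-36)) + (9·(-45) − (-12)·(-23)) + ((-12)·(-30) − (-29)·(-45)) + ((-29)·18 − (-42)·(-30)) + ((-42)·41 − 45·18) + (45·(-16) − 16·41)| = 7820, so the area is 3910.
Along each edge there are gcd(|Δx|,|Δy|)+1 lattice points, so counting each shared vertex once the boundary has gcd(20,20) + gcd(27,13) + gcd(21,22) + gcd(17,15) + gcd(13,48) + gcd(87,23) + gcd(29,57) = 20+1+1+1+1+1+1 = 26.
Pick's theorem gives I = A − B/2 + 1 = 3910 − 26/2 + 1 = 3898.

3898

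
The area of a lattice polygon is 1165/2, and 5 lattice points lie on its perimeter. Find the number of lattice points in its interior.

581

From Pick's theorem, I = A − B/2 + 1 = 1165/2 − 5/2 + 1 = 581.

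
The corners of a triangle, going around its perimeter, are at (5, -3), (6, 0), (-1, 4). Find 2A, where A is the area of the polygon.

25

The shoelace formula gives twice the area as |[5·0 − 6·(-3)] + [6·4 − (-1)·0] + [(-1)·(-3) − 5·4]| = 25, so the area is 25/2.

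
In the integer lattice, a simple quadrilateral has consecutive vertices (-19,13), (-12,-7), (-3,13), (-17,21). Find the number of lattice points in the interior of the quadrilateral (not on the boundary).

Using the shoelace formula, 2A = |((-19)·(-7) − (-12)·13) + ((-12)·13 − (-3)·(-7)) + ((-3)·21 − (-17)·13) + ((-17)·13 − (-19)·21)| = 448, so the area is 224.
The number of boundary lattice points is Σ gcd(|Δx|,|Δy|) = gcd(7,20) + gcd(9,20) + gcd(14,8) + gcd(2,8) = 1+1+2+2 = 6.
By Pick's theorem A = I + B/2 − 1, so I = 224 − 6/2 + 1 = 222.

222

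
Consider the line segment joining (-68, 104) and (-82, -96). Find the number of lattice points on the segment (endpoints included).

3

The number of lattice points on a segment between lattice points is gcd(|Δx|,|Δy|) + 1 = gcd(14,200) + 1 = 2 + 1 = 3.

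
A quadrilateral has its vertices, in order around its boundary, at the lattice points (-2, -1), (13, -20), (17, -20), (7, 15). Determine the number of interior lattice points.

The shoelace formula gives twice the area as |((-2)·(-20) − 13·(-1)) + (13·(-20) − 17·(-20)) + (17·15 − 7·(-20)) + (7·(-1) − (-2)·15)| = 551, so the area is 275.5.
The number of boundary lattice points is Σ gcd(|Δx|,|Δy|) = gcd(15,19) + gcd(4,0) + gcd(10,35) + gcd(9,16) = 1+4+5+1 = 11.
By Pick's theorem A = I + B/2 − 1, so I = 275.5 − 11/2 + 1 = 271.

271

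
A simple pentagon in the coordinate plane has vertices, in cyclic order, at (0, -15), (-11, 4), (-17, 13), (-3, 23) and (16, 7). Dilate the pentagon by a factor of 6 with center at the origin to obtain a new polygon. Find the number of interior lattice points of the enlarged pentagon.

Using the shoelace formula, 2A = |[0·4 − (-11)·(-15)] + [(-11)·13 − (-17)·4] + [(-17)·23 − (-3)·13] + [(-3)·7 − 16·23] + [16·(-15) − 0·7]| = 1221, so the area is 1221/2.
Along each edge there are gcd(|Δx|,|Δy|)+1 lattice points, so counting each shared vertex once the boundary has gcd(11,19) + gcd(6,9) + gcd(14,10) + gcd(19,16) + gcd(16,22) = 1+3+2+1+2 = 9.
Scaling by 6 multiplies the area by 6² = 36 (so the new area is 21978) and multiplies the boundary lattice-point count by 6, giving 54.
By Pick's theorem, the interior count of the dilated polygon is 21978 − 54/2 + 1 = 21952.

21952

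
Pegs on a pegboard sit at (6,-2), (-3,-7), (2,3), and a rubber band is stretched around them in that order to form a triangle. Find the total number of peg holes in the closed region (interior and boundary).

37

Using the shoelace formula, 2A = |[6·(-7) − (-3)·(-2)] + [(-3)·3 − 2·(-7)] + [2·(-2) − 6·3]| = 65, so the area is 32.5.
Summing gcd(|Δx|,|Δy|) over the edges gives the boundary count: gcd(9,5) + gcd(5,10) + gcd(4,5) = 1+5+1 = 7.
Pick's theorem gives I = A − B/2 + 1 = 32.5 − 7/2 + 1 = 30, so the closed region contains I + B = 30 + 7 = 37 lattice points.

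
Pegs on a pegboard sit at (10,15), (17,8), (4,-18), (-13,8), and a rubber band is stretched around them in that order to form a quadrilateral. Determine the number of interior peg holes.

Using the shoelace formula, 2A = |[10·8 − 17·15] + [17·(-18) − 4·8] + [4·8 − (-13)·(-18)] + [(-13)·15 − 10·8]| = 990, so the area is 495.
Summing gcd(|Δx|,|Δy|) over the edges gives the boundary count: gcd(7,7) + gcd(13,26) + gcd(17,26) + gcd(23,7) = 7+13+1+1 = 22.
Pick's theorem gives I = A − B/2 + 1 = 495 − 22/2 + 1 = 485.

485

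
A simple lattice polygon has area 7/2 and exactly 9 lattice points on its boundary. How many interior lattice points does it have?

0

From Pick's theorem, I = A − B/2 + 1 = 7/2 − 9/2 + 1 = 0.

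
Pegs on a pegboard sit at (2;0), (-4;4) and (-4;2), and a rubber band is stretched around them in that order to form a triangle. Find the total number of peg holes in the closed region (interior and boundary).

10

By the shoelace formula, twice the signed area is |[2·4 − (-4)·0] + [(-4)·2 − (-4)·4] + [(-4)·0 − 2·2]| = 12, so the area is 6.
Along each edge there are gcd(|Δx|,|Δy|)+1 lattice points, so counting each shared vertex once the boundary has gcd(6,4) + gcd(0,2) + gcd(6,2) = 2+2+2 = 6.
Pick's theorem gives I = A − B/2 + 1 = 6 − 6/2 + 1 = 4, so the closed region contains I + B = 4 + 6 = 10 lattice points.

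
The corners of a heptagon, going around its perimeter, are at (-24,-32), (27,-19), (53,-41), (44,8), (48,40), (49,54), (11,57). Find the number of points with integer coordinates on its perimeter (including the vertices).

The number of boundary lattice points is Σ gcd(|Δx|,|Δy|) = gcd(51,13) + gcd(26,22) + gcd(9,49) + gcd(4,32) + gcd(1,14) + gcd(38,3) + gcd(35,89) = 1+2+1+4+1+1+1 = 11.

11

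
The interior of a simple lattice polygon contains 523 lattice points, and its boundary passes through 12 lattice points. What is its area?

528

Pick's theorem states A = I + B/2 − 1, so A = 523 + 12/2 − 1 = 528.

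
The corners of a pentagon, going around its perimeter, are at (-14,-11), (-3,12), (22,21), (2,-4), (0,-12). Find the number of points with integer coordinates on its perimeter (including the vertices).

10

The number of boundary lattice points is Σ gcd(|Δx|,|Δy|) = gcd(11,23) + gcd(25,9) + gcd(20,25) + gcd(2,8) + gcd(14,1) = 1+1+5+2+1 = 10.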